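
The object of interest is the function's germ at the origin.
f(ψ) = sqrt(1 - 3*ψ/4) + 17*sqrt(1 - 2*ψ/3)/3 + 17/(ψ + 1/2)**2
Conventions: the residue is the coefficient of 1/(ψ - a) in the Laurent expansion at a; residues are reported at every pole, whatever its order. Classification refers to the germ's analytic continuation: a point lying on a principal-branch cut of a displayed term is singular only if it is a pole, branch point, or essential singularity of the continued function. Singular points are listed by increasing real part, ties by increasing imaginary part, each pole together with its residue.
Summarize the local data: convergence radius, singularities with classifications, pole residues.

Denominator factor (ψ + 1/2)^2: pole of order 2 at -1/2, modulus 1/2.
Branch term (1)*sqrt(1 - ψ/(4/3)): its argument vanishes at ψ = 4/3, a square-root branch point, modulus 4/3.
Branch term (17/3)*sqrt(1 - ψ/(3/2)): its argument vanishes at ψ = 3/2, a square-root branch point, modulus 3/2.
The radius of convergence is the smallest modulus among the singular points: 1/2.
The branch terms are analytic at -1/2 and contribute nothing to the residue; only the rational part matters.
At the order-2 pole -1/2 set g(ψ) = (ψ - (-1/2))^2*(rational part) = 17.
Order-2 pole: residue = g'(a); g'(-1/2) = 0, so the residue is 0.
List the singular points by increasing real part (a conjugate pair: the negative imaginary part first).

Radius of convergence at 0: 1/2.
At -1/2: a pole of order 2; residue 0.
At 4/3: an algebraic (square-root) branch point.
At 3/2: an algebraic (square-root) branch point.


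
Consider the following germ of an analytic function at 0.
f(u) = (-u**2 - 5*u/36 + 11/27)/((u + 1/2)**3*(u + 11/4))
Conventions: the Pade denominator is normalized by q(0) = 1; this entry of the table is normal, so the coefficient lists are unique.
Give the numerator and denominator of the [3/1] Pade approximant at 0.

Taylor coefficients needed (expand at 0): a_0 = 32/27, a_1 = -2360/297, a_2 = 100784/3267, a_3 = -3531712/35937, a_4 = 111747712/395307.
Write the denominator as Q(u) = 1 + q1*u. Requiring Q*f - P = O(u^5) with deg P <= 3 kills the coefficients of u^4..u^4 in Q*f:
  u^4: a_4 + q1*a_3 = 0, i.e. 111747712/395307 + (-3531712/35937)*q1 = 0.
Solving this linear system: q1 = 1746058/607013.
The numerator is Q*f truncated at degree 3: P0 = a_0 = 32/27; P1 = a_1 + q1*a_0 = -24786008/5463117; P2 = a_2 + q1*a_1 = 14554208/1821039; P3 = a_3 + q1*a_2 = -156328544/16389351.

The Pade approximant has numerator coefficients [32/27, -24786008/5463117, 14554208/1821039, -156328544/16389351]; denominator coefficients [1, 1746058/607013].


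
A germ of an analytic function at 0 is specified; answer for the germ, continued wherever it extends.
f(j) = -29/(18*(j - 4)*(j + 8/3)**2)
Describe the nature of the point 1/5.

The point is a regular point.

Denominator factors: j + 8/3 = 43/15 at j = 1/5; j - 4 = -19/5 at j = 1/5 — none vanishes.
So the germ continues analytically to 1/5.


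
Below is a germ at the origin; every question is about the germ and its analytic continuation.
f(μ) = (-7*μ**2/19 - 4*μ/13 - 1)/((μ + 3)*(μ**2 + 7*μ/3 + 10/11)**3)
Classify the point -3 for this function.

The point is a pole of order 1.

The denominator factor μ + 3 vanishes at -3 and appears to the power 1; the numerator there equals -838/247, nonzero, and no other factor vanishes.
Hence a pole whose order is the multiplicity, 1.


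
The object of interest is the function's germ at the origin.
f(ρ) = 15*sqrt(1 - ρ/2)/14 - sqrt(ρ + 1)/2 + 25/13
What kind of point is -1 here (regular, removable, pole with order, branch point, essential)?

The term (-1/2)*sqrt(1 - ρ/(-1)) has argument 1 - -1/(-1) = 0 at -1: a square-root (algebraic, two-sheeted) branch point; the remaining terms are analytic or single-valued there.

The point is an algebraic (square-root) branch point.


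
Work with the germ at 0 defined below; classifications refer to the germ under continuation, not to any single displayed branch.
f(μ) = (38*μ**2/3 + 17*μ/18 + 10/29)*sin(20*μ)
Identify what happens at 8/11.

The point is a regular point.

There is no denominator, hence no pole anywhere.
The factor sin(20*μ) is entire.
So the germ continues analytically to 8/11.


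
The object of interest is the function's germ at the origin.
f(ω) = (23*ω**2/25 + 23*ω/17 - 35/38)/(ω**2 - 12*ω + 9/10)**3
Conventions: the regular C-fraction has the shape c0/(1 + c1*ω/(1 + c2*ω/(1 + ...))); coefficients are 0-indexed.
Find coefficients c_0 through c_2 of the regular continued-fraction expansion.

The regular C-fraction coefficients are [-17500/13851, -22926/595, 1277322848/102307275].

Taylor coefficients (expand at 0): a_0 = -17500/13851, a_1 = -3821000/78489, a_2 = -895693520/706401.
c0 = a_0 = -17500/13851. Peel one level at a time: if S = 1 + c*ω/S' with S'(0) = 1, then c is the ω-coefficient of S and S' = c*ω/(S - 1).
S_1 = c0/f = 1 + (-22926/595)*ω + (2554645696/5310375)*ω^2 + ...; c1 = -22926/595.
S_2 = c1*ω/(S_1 - 1) = 1 + (1277322848/102307275)*ω + ...; c2 = 1277322848/102307275.


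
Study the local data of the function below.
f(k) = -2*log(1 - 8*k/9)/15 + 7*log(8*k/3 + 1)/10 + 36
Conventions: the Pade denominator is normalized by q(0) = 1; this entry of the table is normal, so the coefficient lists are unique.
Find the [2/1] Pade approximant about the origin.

The Pade approximant has numerator coefficients [36, 338812/4995, 805648/674325]; denominator coefficients [1, 9136/4995].

Taylor coefficients needed (expand at 0): a_0 = 36, a_1 = 268/135, a_2 = -592/243, a_3 = 146176/32805.
Write the denominator as Q(k) = 1 + q1*k. Requiring Q*f - P = O(k^4) with deg P <= 2 kills the coefficients of k^3..k^3 in Q*f:
  k^3: a_3 + q1*a_2 = 0, i.e. 146176/32805 + (-592/243)*q1 = 0.
Solving this linear system: q1 = 9136/4995.
The numerator is Q*f truncated at degree 2: P0 = a_0 = 36; P1 = a_1 + q1*a_0 = 338812/4995; P2 = a_2 + q1*a_1 = 805648/674325.


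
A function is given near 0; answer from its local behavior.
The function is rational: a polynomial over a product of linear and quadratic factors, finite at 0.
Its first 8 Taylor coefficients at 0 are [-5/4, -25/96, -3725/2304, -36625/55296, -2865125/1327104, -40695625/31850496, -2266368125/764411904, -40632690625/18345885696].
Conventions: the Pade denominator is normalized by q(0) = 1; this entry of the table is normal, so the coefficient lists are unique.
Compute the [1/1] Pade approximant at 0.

The Pade approximant has numerator coefficients [-5/4, 15/2]; denominator coefficients [1, -149/24].

Taylor coefficients needed (read off): a_0 = -5/4, a_1 = -25/96, a_2 = -3725/2304.
Write the denominator as Q(j) = 1 + q1*j. Requiring Q*f - P = O(j^3) with deg P <= 1 kills the coefficients of j^2..j^2 in Q*f:
  j^2: a_2 + q1*a_1 = 0, i.e. -3725/2304 + (-25/96)*q1 = 0.
Solving this linear system: q1 = -149/24.
The numerator is Q*f truncated at degree 1: P0 = a_0 = -5/4; P1 = a_1 + q1*a_0 = 15/2.


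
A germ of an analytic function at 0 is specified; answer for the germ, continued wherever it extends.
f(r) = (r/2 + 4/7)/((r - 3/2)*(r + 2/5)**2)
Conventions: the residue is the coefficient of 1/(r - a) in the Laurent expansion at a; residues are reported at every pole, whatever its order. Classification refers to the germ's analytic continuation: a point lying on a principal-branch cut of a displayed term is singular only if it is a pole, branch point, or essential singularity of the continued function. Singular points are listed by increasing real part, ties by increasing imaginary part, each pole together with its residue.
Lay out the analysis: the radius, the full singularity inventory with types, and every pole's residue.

Radius of convergence at 0: 2/5.
At -2/5: a pole of order 2; residue -925/2527.
At 3/2: a pole of order 1; residue 925/2527.

Denominator factor (r - 3/2): pole of order 1 at 3/2, modulus 3/2.
Denominator factor (r + 2/5)^2: pole of order 2 at -2/5, modulus 2/5.
The radius of convergence is the smallest modulus among the singular points: 2/5.
At the order-2 pole -2/5 set g(r) = (r - (-2/5))^2*f(r) = (r/2 + 4/7)/(r - 3/2).
Order-2 pole: residue = g'(a); g'(-2/5) = -925/2527, so the residue is -925/2527.
At the order-1 pole 3/2 set g(r) = (r - (3/2))*f(r) = (r/2 + 4/7)/(r + 2/5)**2.
Simple pole: residue = g(a) at a = 3/2, which is 925/2527.
List the singular points by increasing real part (a conjugate pair: the negative imaginary part first).


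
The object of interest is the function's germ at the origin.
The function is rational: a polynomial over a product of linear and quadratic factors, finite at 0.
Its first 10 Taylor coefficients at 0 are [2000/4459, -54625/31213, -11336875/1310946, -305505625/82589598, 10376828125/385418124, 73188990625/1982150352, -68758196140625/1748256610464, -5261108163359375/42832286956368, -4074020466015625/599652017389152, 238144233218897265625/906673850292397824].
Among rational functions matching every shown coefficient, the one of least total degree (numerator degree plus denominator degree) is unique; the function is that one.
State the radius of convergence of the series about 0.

The radius of convergence is (1/10)*sqrt(70).

No rational of total degree below 8 reproduces all 10 coefficients; solving the [2/6] Pade equations on them gives f(λ) = (-15*λ**2/14 - 7*λ/8 + 2/13)/(λ**2 - 5*λ/12 + 7/10)**3, whose expansion matches every shown term.
Denominator factor (λ**2 - 5*λ/12 + 7/10)^3: discriminant -1891/720, complex-conjugate roots (5/24) + ((1/120)*sqrt(9455))*i and (5/24) - ((1/120)*sqrt(9455))*i; poles of order 3, moduli (1/10)*sqrt(70) and (1/10)*sqrt(70).
The radius of convergence is the smallest modulus among the singular points: (1/10)*sqrt(70).


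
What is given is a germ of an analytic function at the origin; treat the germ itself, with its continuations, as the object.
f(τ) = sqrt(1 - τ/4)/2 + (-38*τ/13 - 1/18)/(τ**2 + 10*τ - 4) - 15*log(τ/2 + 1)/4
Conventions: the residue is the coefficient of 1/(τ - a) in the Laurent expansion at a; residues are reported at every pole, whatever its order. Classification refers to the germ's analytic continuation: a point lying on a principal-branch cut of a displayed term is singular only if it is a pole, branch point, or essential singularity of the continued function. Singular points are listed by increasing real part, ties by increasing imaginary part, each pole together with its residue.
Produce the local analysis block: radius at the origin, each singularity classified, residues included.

Radius of convergence at 0: -5 + sqrt(29).
At -5 - sqrt(29): a pole of order 1; residue -19/13 - (3407/13572)*sqrt(29).
At -2: a logarithmic branch point.
At -5 + sqrt(29): a pole of order 1; residue -19/13 + (3407/13572)*sqrt(29).
At 4: an algebraic (square-root) branch point.

Denominator factor (τ**2 + 10*τ - 4): discriminant 116, real irrational roots -5 + sqrt(29) and -5 - sqrt(29); poles of order 1, moduli -5 + sqrt(29) and 5 + sqrt(29).
Branch term (1/2)*sqrt(1 - τ/(4)): its argument vanishes at τ = 4, a square-root branch point, modulus 4.
Branch term (-15/4)*log(1 - τ/(-2)): its argument vanishes at τ = -2, a logarithmic branch point, modulus 2.
The radius of convergence is the smallest modulus among the singular points: -5 + sqrt(29).
The branch terms are analytic at -5 - sqrt(29) and contribute nothing to the residue; only the rational part matters.
The factor τ**2 + 10*τ - 4 splits as (τ - a)(τ - a') with a = -5 - sqrt(29), a' = -5 + sqrt(29). At the order-1 pole a set g(τ) = (τ - a)*(rational part) = [-38*τ/13 - 1/18] / (τ - a').
Simple pole: residue = g(a) at a = -5 - sqrt(29), which is -19/13 - (3407/13572)*sqrt(29).
The branch terms are analytic at -5 + sqrt(29) and contribute nothing to the residue; only the rational part matters.
The factor τ**2 + 10*τ - 4 splits as (τ - a)(τ - a') with a = -5 + sqrt(29), a' = -5 - sqrt(29). At the order-1 pole a set g(τ) = (τ - a)*(rational part) = [-38*τ/13 - 1/18] / (τ - a').
Simple pole: residue = g(a) at a = -5 + sqrt(29), which is -19/13 + (3407/13572)*sqrt(29).
List the singular points by increasing real part (a conjugate pair: the negative imaginary part first).


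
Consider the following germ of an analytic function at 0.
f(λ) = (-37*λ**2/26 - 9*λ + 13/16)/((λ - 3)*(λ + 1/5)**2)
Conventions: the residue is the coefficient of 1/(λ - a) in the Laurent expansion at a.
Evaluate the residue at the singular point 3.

The residue is -202775/53248.

At the order-1 pole 3 set g(λ) = (λ - (3))*f(λ) = (-37*λ**2/26 - 9*λ + 13/16)/(λ + 1/5)**2.
Simple pole: residue = g(a) at a = 3, which is -202775/53248.


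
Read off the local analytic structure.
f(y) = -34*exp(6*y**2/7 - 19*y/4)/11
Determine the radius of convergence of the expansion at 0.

The factor exp(6*y**2/7 - 19*y/4) is entire and contributes no finite singular point.
The polynomial part has no poles.
No finite singular points: the Taylor series at 0 converges everywhere.

The radius of convergence is infinite.


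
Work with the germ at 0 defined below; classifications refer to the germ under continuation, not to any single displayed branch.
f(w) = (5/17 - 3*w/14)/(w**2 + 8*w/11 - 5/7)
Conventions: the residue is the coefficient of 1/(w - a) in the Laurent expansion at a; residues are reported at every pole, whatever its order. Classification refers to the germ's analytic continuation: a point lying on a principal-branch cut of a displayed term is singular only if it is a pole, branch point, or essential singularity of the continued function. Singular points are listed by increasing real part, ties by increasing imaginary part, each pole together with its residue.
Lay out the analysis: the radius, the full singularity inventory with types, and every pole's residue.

Denominator factor (w**2 + 8*w/11 - 5/7): discriminant 2868/847, real irrational roots -4/11 + (1/77)*sqrt(5019) and -4/11 - (1/77)*sqrt(5019); poles of order 1, moduli -4/11 + (1/77)*sqrt(5019) and 4/11 + (1/77)*sqrt(5019).
The radius of convergence is the smallest modulus among the singular points: -4/11 + (1/77)*sqrt(5019).
The factor w**2 + 8*w/11 - 5/7 splits as (w - a)(w - a') with a = -4/11 - (1/77)*sqrt(5019), a' = -4/11 + (1/77)*sqrt(5019). At the order-1 pole a set g(w) = (w - a)*f(w) = [5/17 - 3*w/14] / (w - a').
Simple pole: residue = g(a) at a = -4/11 - (1/77)*sqrt(5019), which is -3/28 - (487/170646)*sqrt(5019).
The factor w**2 + 8*w/11 - 5/7 splits as (w - a)(w - a') with a = -4/11 + (1/77)*sqrt(5019), a' = -4/11 - (1/77)*sqrt(5019). At the order-1 pole a set g(w) = (w - a)*f(w) = [5/17 - 3*w/14] / (w - a').
Simple pole: residue = g(a) at a = -4/11 + (1/77)*sqrt(5019), which is -3/28 + (487/170646)*sqrt(5019).
List the singular points by increasing real part (a conjugate pair: the negative imaginary part first).

Radius of convergence at 0: -4/11 + (1/77)*sqrt(5019).
At -4/11 - (1/77)*sqrt(5019): a pole of order 1; residue -3/28 - (487/170646)*sqrt(5019).
At -4/11 + (1/77)*sqrt(5019): a pole of order 1; residue -3/28 + (487/170646)*sqrt(5019).


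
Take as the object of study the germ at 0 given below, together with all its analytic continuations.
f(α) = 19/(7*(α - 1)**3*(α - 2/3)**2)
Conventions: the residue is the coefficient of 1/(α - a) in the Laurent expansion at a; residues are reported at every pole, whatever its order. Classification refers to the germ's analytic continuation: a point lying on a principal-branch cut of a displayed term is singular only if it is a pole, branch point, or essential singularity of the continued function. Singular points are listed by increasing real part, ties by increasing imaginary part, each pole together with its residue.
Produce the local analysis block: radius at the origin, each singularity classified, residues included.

Denominator factor (α - 2/3)^2: pole of order 2 at 2/3, modulus 2/3.
Denominator factor (α - 1)^3: pole of order 3 at 1, modulus 1.
The radius of convergence is the smallest modulus among the singular points: 2/3.
At the order-2 pole 2/3 set g(α) = (α - (2/3))^2*f(α) = 19/(7*(α - 1)**3).
Order-2 pole: residue = g'(a); g'(2/3) = -4617/7, so the residue is -4617/7.
At the order-3 pole 1 set g(α) = (α - (1))^3*f(α) = 19/(7*(α - 2/3)**2).
Order-3 pole: residue = g''(a)/2; g''(1) = 9234/7, so the residue is 4617/7.
List the singular points by increasing real part (a conjugate pair: the negative imaginary part first).

Radius of convergence at 0: 2/3.
At 2/3: a pole of order 2; residue -4617/7.
At 1: a pole of order 3; residue 4617/7.


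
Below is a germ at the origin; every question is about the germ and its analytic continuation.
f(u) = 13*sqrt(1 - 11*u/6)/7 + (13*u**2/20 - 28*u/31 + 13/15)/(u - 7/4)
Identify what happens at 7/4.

The denominator factor u - 7/4 vanishes at 7/4 and appears to the power 1; the numerator there equals 37993/29760, nonzero, and no other factor vanishes.
The branch terms are analytic at this point.
Hence a pole whose order is the multiplicity, 1.

The point is a pole of order 1.


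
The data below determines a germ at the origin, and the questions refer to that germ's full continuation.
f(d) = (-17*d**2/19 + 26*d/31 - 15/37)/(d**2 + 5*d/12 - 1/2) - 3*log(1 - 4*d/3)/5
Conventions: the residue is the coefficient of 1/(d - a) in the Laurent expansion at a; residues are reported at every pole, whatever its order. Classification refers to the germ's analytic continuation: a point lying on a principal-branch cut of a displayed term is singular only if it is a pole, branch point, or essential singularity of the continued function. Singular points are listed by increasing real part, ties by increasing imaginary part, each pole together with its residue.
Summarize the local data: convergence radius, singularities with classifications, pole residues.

Radius of convergence at 0: -5/24 + (1/24)*sqrt(313).
At -5/24 - (1/24)*sqrt(313): a pole of order 1; residue 8563/14136 + (6936491/163709016)*sqrt(313).
At -5/24 + (1/24)*sqrt(313): a pole of order 1; residue 8563/14136 - (6936491/163709016)*sqrt(313).
At 3/4: a logarithmic branch point.

Denominator factor (d**2 + 5*d/12 - 1/2): discriminant 313/144, real irrational roots -5/24 + (1/24)*sqrt(313) and -5/24 - (1/24)*sqrt(313); poles of order 1, moduli -5/24 + (1/24)*sqrt(313) and 5/24 + (1/24)*sqrt(313).
Branch term (-3/5)*log(1 - d/(3/4)): its argument vanishes at d = 3/4, a logarithmic branch point, modulus 3/4.
The radius of convergence is the smallest modulus among the singular points: -5/24 + (1/24)*sqrt(313).
The branch term is analytic at -5/24 - (1/24)*sqrt(313) and contributes nothing to the residue; only the rational part matters.
The factor d**2 + 5*d/12 - 1/2 splits as (d - a)(d - a') with a = -5/24 - (1/24)*sqrt(313), a' = -5/24 + (1/24)*sqrt(313). At the order-1 pole a set g(d) = (d - a)*(rational part) = [-17*d**2/19 + 26*d/31 - 15/37] / (d - a').
Simple pole: residue = g(a) at a = -5/24 - (1/24)*sqrt(313), which is 8563/14136 + (6936491/163709016)*sqrt(313).
The branch term is analytic at -5/24 + (1/24)*sqrt(313) and contributes nothing to the residue; only the rational part matters.
The factor d**2 + 5*d/12 - 1/2 splits as (d - a)(d - a') with a = -5/24 + (1/24)*sqrt(313), a' = -5/24 - (1/24)*sqrt(313). At the order-1 pole a set g(d) = (d - a)*(rational part) = [-17*d**2/19 + 26*d/31 - 15/37] / (d - a').
Simple pole: residue = g(a) at a = -5/24 + (1/24)*sqrt(313), which is 8563/14136 - (6936491/163709016)*sqrt(313).
List the singular points by increasing real part (a conjugate pair: the negative imaginary part first).


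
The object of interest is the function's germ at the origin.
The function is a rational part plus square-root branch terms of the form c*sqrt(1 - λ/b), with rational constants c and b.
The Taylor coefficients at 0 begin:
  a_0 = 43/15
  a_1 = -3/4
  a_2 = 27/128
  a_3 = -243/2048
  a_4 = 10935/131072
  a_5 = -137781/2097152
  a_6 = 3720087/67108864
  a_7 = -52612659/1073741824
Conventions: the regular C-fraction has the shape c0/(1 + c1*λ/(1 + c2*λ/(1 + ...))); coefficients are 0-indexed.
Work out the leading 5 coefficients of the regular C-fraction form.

Taylor coefficients (read off): a_0 = 43/15, a_1 = -3/4, a_2 = 27/128, a_3 = -243/2048, a_4 = 10935/131072.
c0 = a_0 = 43/15. Peel one level at a time: if S = 1 + c*λ/S' with S'(0) = 1, then c is the λ-coefficient of S and S' = c*λ/(S - 1).
S_1 = c0/f = 1 + (45/172)*λ + (-1215/236672)*λ^2 + ...; c1 = 45/172.
S_2 = c1*λ/(S_1 - 1) = 1 + (27/1376)*λ + (-81/1024)*λ^2 + ...; c2 = 27/1376.
S_3 = c2*λ/(S_2 - 1) = 1 + (129/32)*λ + (14319/1024)*λ^2 + ...; c3 = 129/32.
S_4 = c3*λ/(S_3 - 1) = 1 + (-111/32)*λ + ...; c4 = -111/32.

The regular C-fraction coefficients are [43/15, 45/172, 27/1376, 129/32, -111/32].


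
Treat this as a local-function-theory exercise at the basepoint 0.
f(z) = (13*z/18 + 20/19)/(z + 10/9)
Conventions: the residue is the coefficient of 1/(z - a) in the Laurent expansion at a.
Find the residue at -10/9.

At the order-1 pole -10/9 set g(z) = (z - (-10/9))*f(z) = 13*z/18 + 20/19.
Simple pole: residue = g(a) at a = -10/9, which is 385/1539.

The residue is 385/1539.


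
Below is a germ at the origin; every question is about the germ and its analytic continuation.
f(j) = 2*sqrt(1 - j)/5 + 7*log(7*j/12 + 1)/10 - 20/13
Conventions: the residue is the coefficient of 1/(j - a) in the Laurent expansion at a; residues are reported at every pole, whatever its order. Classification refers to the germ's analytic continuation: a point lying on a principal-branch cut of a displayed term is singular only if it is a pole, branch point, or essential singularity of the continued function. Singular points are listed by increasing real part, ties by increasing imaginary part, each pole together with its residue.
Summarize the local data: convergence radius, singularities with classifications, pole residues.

Radius of convergence at 0: 1.
At -12/7: a logarithmic branch point.
At 1: an algebraic (square-root) branch point.

Branch term (7/10)*log(1 - j/(-12/7)): its argument vanishes at j = -12/7, a logarithmic branch point, modulus 12/7.
Branch term (2/5)*sqrt(1 - j/(1)): its argument vanishes at j = 1, a square-root branch point, modulus 1.
The radius of convergence is the smallest modulus among the singular points: 1.
List the singular points by increasing real part (a conjugate pair: the negative imaginary part first).


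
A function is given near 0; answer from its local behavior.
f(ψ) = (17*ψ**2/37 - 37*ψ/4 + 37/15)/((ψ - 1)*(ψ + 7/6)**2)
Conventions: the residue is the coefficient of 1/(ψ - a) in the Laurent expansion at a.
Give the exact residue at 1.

At the order-1 pole 1 set g(ψ) = (ψ - (1))*f(ψ) = (17*ψ**2/37 - 37*ψ/4 + 37/15)/(ψ + 7/6)**2.
Simple pole: residue = g(a) at a = 1, which is -42117/31265.

The residue is -42117/31265.


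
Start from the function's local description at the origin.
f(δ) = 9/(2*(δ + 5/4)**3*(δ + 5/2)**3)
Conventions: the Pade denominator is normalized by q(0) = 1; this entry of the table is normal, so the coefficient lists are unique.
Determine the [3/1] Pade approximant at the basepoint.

The Pade approximant has numerator coefficients [2304/15625, -277248/859375, 1645056/4296875, -5787648/21484375]; denominator coefficients [1, 233/165].

Taylor coefficients needed (expand at 0): a_0 = 2304/15625, a_1 = -41472/78125, a_2 = 442368/390625, a_3 = -3649536/1953125, a_4 = 25767936/9765625.
Write the denominator as Q(δ) = 1 + q1*δ. Requiring Q*f - P = O(δ^5) with deg P <= 3 kills the coefficients of δ^4..δ^4 in Q*f:
  δ^4: a_4 + q1*a_3 = 0, i.e. 25767936/9765625 + (-3649536/1953125)*q1 = 0.
Solving this linear system: q1 = 233/165.
The numerator is Q*f truncated at degree 3: P0 = a_0 = 2304/15625; P1 = a_1 + q1*a_0 = -277248/859375; P2 = a_2 + q1*a_1 = 1645056/4296875; P3 = a_3 + q1*a_2 = -5787648/21484375.


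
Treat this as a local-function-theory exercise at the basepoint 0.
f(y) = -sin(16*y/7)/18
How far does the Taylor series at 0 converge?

The radius of convergence is infinite.

The factor sin(16*y/7) is entire and contributes no finite singular point.
The polynomial part has no poles.
No finite singular points: the Taylor series at 0 converges everywhere.


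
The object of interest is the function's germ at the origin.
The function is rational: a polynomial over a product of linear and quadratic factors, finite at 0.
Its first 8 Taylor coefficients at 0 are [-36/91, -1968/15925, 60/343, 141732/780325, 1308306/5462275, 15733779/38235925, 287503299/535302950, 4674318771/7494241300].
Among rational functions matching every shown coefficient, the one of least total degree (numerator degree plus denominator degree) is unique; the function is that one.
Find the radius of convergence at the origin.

The radius of convergence is 1.

No rational of total degree below 5 reproduces all 8 coefficients; solving the [1/4] Pade equations on them gives f(η) = (34*η/25 - 12/13)/((η - 1)**2*(η**2 + η/2 + 7/3)), whose expansion matches every shown term.
Denominator factor (η**2 + η/2 + 7/3): discriminant -109/12, complex-conjugate roots (-1/4) + ((1/12)*sqrt(327))*i and (-1/4) - ((1/12)*sqrt(327))*i; poles of order 1, moduli (1/3)*sqrt(21) and (1/3)*sqrt(21).
Denominator factor (η - 1)^2: pole of order 2 at 1, modulus 1.
The radius of convergence is the smallest modulus among the singular points: 1.


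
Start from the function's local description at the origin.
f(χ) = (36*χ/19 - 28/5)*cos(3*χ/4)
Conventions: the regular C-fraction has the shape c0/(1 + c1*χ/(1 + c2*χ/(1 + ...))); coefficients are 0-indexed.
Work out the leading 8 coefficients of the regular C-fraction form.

The regular C-fraction coefficients are [-28/5, 45/133, -24889/21280, 133/160, 9975/49778, 913335/6620474, -12280804563/32392948000, 9930711/243556000].

Taylor coefficients (expand at 0): a_0 = -28/5, a_1 = 36/19, a_2 = 63/40, a_3 = -81/152, a_4 = -189/2560, a_5 = 243/9728, a_6 = 567/409600, a_7 = -729/1556480.
c0 = a_0 = -28/5. Peel one level at a time: if S = 1 + c*χ/S' with S'(0) = 1, then c is the χ-coefficient of S and S' = c*χ/(S - 1).
S_1 = c0/f = 1 + (45/133)*χ + (224001/566048)*χ^2 + ...; c1 = 45/133.
S_2 = c1*χ/(S_1 - 1) = 1 + (-24889/21280)*χ + (24889/25600)*χ^2 + ...; c2 = -24889/21280.
S_3 = c2*χ/(S_2 - 1) = 1 + (133/160)*χ + (-265335/1592896)*χ^2 + ...; c3 = 133/160.
S_4 = c3*χ/(S_3 - 1) = 1 + (9975/49778)*χ + (-68500125/2477849284)*χ^2 + ...; c4 = 9975/49778.
S_5 = c4*χ/(S_4 - 1) = 1 + (913335/6620474)*χ + (36842413689/704418433600)*χ^2 + ...; c5 = 913335/6620474.
S_6 = c5*χ/(S_5 - 1) = 1 + (-12280804563/32392948000)*χ + (916970834305521/59319525136000000)*χ^2 + ...; c6 = -12280804563/32392948000.
S_7 = c6*χ/(S_6 - 1) = 1 + (9930711/243556000)*χ + ...; c7 = 9930711/243556000.


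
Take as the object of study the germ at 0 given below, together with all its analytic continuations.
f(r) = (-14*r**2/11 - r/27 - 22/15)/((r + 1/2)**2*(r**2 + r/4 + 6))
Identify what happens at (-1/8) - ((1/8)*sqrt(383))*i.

The point is a pole of order 1.

The denominator factor r**2 + r/4 + 6 vanishes at (-1/8) - ((1/8)*sqrt(383))*i and appears to the power 1; the numerator there equals (145757/23760) - ((167/4752)*sqrt(383))*i, nonzero, and no other factor vanishes.
Hence a pole whose order is the multiplicity, 1.


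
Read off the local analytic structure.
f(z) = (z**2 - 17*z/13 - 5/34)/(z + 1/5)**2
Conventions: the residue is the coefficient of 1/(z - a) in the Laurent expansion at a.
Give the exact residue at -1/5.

The residue is -111/65.

At the order-2 pole -1/5 set g(z) = (z - (-1/5))^2*f(z) = z**2 - 17*z/13 - 5/34.
Order-2 pole: residue = g'(a); g'(-1/5) = -111/65, so the residue is -111/65.


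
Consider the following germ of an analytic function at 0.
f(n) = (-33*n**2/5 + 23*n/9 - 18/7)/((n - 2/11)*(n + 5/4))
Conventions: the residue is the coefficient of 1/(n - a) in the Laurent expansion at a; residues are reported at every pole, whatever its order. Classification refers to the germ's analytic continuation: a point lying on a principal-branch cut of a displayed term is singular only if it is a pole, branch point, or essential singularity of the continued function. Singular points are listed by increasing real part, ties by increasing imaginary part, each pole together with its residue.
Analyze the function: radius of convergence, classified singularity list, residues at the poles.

Radius of convergence at 0: 2/11.
At -5/4: a pole of order 1; residue 178277/15876.
At 2/11: a pole of order 1; residue -32224/19845.

Denominator factor (n - 2/11): pole of order 1 at 2/11, modulus 2/11.
Denominator factor (n + 5/4): pole of order 1 at -5/4, modulus 5/4.
The radius of convergence is the smallest modulus among the singular points: 2/11.
At the order-1 pole -5/4 set g(n) = (n - (-5/4))*f(n) = (-33*n**2/5 + 23*n/9 - 18/7)/(n - 2/11).
Simple pole: residue = g(a) at a = -5/4, which is 178277/15876.
At the order-1 pole 2/11 set g(n) = (n - (2/11))*f(n) = (-33*n**2/5 + 23*n/9 - 18/7)/(n + 5/4).
Simple pole: residue = g(a) at a = 2/11, which is -32224/19845.
List the singular points by increasing real part (a conjugate pair: the negative imaginary part first).


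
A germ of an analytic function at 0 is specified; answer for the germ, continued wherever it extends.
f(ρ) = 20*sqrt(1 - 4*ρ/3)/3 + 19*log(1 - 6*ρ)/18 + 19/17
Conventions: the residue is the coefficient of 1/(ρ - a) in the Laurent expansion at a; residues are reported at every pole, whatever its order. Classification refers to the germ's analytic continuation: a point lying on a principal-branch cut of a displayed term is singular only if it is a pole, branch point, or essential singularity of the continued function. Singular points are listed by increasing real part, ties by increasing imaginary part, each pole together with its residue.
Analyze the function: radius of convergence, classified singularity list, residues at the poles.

Radius of convergence at 0: 1/6.
At 1/6: a logarithmic branch point.
At 3/4: an algebraic (square-root) branch point.

Branch term (20/3)*sqrt(1 - ρ/(3/4)): its argument vanishes at ρ = 3/4, a square-root branch point, modulus 3/4.
Branch term (19/18)*log(1 - ρ/(1/6)): its argument vanishes at ρ = 1/6, a logarithmic branch point, modulus 1/6.
The radius of convergence is the smallest modulus among the singular points: 1/6.
List the singular points by increasing real part (a conjugate pair: the negative imaginary part first).


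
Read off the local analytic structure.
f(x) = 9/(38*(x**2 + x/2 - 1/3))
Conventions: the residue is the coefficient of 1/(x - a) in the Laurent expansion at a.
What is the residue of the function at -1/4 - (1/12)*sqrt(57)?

The factor x**2 + x/2 - 1/3 splits as (x - a)(x - a') with a = -1/4 - (1/12)*sqrt(57), a' = -1/4 + (1/12)*sqrt(57). At the order-1 pole a set g(x) = (x - a)*f(x) = [9/38] / (x - a').
Simple pole: residue = g(a) at a = -1/4 - (1/12)*sqrt(57), which is -(9/361)*sqrt(57).

The residue is -(9/361)*sqrt(57).


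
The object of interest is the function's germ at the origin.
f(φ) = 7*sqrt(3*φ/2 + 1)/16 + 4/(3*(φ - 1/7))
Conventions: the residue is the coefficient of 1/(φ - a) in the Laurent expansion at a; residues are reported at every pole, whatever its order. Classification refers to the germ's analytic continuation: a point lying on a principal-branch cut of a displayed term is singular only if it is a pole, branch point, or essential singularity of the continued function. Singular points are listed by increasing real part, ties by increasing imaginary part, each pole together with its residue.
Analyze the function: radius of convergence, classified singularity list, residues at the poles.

Denominator factor (φ - 1/7): pole of order 1 at 1/7, modulus 1/7.
Branch term (7/16)*sqrt(1 - φ/(-2/3)): its argument vanishes at φ = -2/3, a square-root branch point, modulus 2/3.
The radius of convergence is the smallest modulus among the singular points: 1/7.
The branch term is analytic at 1/7 and contributes nothing to the residue; only the rational part matters.
At the order-1 pole 1/7 set g(φ) = (φ - (1/7))*(rational part) = 4/3.
Simple pole: residue = g(a) at a = 1/7, which is 4/3.
List the singular points by increasing real part (a conjugate pair: the negative imaginary part first).

Radius of convergence at 0: 1/7.
At -2/3: an algebraic (square-root) branch point.
At 1/7: a pole of order 1; residue 4/3.


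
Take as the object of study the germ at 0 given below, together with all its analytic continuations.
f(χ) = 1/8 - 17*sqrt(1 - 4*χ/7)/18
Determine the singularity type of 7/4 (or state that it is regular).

The term (-17/18)*sqrt(1 - χ/(7/4)) has argument 1 - 7/4/(7/4) = 0 at 7/4: a square-root (algebraic, two-sheeted) branch point; the remaining terms are analytic or single-valued there.

The point is an algebraic (square-root) branch point.


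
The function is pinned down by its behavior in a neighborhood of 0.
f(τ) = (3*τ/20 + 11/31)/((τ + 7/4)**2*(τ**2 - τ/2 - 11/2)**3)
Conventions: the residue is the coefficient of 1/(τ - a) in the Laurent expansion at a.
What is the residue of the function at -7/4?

At the order-2 pole -7/4 set g(τ) = (τ - (-7/4))^2*f(τ) = (3*τ/20 + 11/31)/(τ**2 - τ/2 - 11/2)**3.
Order-2 pole: residue = g'(a); g'(-7/4) = 8875008/60546875, so the residue is 8875008/60546875.

The residue is 8875008/60546875.


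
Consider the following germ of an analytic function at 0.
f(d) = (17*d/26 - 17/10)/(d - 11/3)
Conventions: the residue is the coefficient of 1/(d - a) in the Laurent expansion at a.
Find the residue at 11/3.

The residue is 136/195.

At the order-1 pole 11/3 set g(d) = (d - (11/3))*f(d) = 17*d/26 - 17/10.
Simple pole: residue = g(a) at a = 11/3, which is 136/195.


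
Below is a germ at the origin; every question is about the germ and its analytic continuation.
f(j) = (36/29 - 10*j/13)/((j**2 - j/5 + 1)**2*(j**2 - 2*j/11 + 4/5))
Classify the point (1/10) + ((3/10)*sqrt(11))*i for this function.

The denominator factor j**2 - j/5 + 1 vanishes at (1/10) + ((3/10)*sqrt(11))*i and appears to the power 2; the numerator there equals (439/377) - ((3/13)*sqrt(11))*i, nonzero, and no other factor vanishes.
Hence a pole whose order is the multiplicity, 2.

The point is a pole of order 2.


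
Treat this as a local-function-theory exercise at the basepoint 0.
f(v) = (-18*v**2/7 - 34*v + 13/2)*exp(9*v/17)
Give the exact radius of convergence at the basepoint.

The radius of convergence is infinite.

The factor exp(9*v/17) is entire and contributes no finite singular point.
The polynomial part has no poles.
No finite singular points: the Taylor series at 0 converges everywhere.


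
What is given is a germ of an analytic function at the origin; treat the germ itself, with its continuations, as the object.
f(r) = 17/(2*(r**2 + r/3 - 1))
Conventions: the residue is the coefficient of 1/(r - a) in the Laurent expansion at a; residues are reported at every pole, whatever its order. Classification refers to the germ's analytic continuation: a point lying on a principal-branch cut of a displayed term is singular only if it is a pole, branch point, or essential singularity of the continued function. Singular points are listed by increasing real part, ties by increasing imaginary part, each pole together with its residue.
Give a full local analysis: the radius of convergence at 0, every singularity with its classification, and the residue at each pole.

Radius of convergence at 0: -1/6 + (1/6)*sqrt(37).
At -1/6 - (1/6)*sqrt(37): a pole of order 1; residue -(51/74)*sqrt(37).
At -1/6 + (1/6)*sqrt(37): a pole of order 1; residue (51/74)*sqrt(37).


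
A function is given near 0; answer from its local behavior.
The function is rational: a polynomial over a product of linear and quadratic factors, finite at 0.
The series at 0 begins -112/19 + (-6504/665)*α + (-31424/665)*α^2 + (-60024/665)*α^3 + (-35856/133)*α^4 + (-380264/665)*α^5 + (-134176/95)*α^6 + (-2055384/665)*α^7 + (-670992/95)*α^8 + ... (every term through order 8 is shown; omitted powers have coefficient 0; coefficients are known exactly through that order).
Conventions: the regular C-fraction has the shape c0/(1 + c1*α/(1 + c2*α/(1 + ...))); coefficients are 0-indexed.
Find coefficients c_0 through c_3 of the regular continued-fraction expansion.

The regular C-fraction coefficients are [-112/19, -813/490, -1263751/398370, 4571330050/1027429563].

Taylor coefficients (read off): a_0 = -112/19, a_1 = -6504/665, a_2 = -31424/665, a_3 = -60024/665.
c0 = a_0 = -112/19. Peel one level at a time: if S = 1 + c*α/S' with S'(0) = 1, then c is the α-coefficient of S and S' = c*α/(S - 1).
S_1 = c0/f = 1 + (-813/490)*α + (-1263751/240100)*α^2 + ...; c1 = -813/490.
S_2 = c1*α/(S_1 - 1) = 1 + (-1263751/398370)*α + (9329245/660969)*α^2 + ...; c2 = -1263751/398370.
S_3 = c2*α/(S_2 - 1) = 1 + (4571330050/1027429563)*α + ...; c3 = 4571330050/1027429563.


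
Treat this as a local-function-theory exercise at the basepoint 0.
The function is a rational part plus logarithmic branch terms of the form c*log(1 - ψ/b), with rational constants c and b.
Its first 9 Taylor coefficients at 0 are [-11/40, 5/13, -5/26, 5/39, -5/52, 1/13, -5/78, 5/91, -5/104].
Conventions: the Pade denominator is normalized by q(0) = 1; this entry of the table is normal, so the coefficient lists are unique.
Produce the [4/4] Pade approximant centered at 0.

Taylor coefficients needed (read off): a_0 = -11/40, a_1 = 5/13, a_2 = -5/26, a_3 = 5/39, a_4 = -5/52, a_5 = 1/13, a_6 = -5/78, a_7 = 5/91, a_8 = -5/104.
Write the denominator as Q(ψ) = 1 + q1*ψ + q2*ψ^2 + q3*ψ^3 + q4*ψ^4. Requiring Q*f - P = O(ψ^9) with deg P <= 4 kills the coefficients of ψ^5..ψ^8 in Q*f:
  ψ^5: a_5 + q1*a_4 + q2*a_3 + q3*a_2 + q4*a_1 = 0, i.e. 1/13 + (-5/52)*q1 + (5/39)*q2 + (-5/26)*q3 + (5/13)*q4 = 0.
  ψ^6: a_6 + q1*a_5 + q2*a_4 + q3*a_3 + q4*a_2 = 0, i.e. -5/78 + (1/13)*q1 + (-5/52)*q2 + (5/39)*q3 + (-5/26)*q4 = 0.
  ψ^7: a_7 + q1*a_6 + q2*a_5 + q3*a_4 + q4*a_3 = 0, i.e. 5/91 + (-5/78)*q1 + (1/13)*q2 + (-5/52)*q3 + (5/39)*q4 = 0.
  ψ^8: a_8 + q1*a_7 + q2*a_6 + q3*a_5 + q4*a_4 = 0, i.e. -5/104 + (5/91)*q1 + (-5/78)*q2 + (1/13)*q3 + (-5/52)*q4 = 0.
Solving this linear system: q1 = 2, q2 = 9/7, q3 = 2/7, q4 = 1/70.
The numerator is Q*f truncated at degree 4: P0 = a_0 = -11/40; P1 = a_1 + q1*a_0 = -43/260; P2 = a_2 + q1*a_1 + q2*a_0 = 813/3640; P3 = a_3 + q1*a_2 + q2*a_1 + q3*a_0 = 67/420; P4 = a_4 + q1*a_3 + q2*a_2 + q3*a_1 + q4*a_0 = 2071/109200.

The Pade approximant has numerator coefficients [-11/40, -43/260, 813/3640, 67/420, 2071/109200]; denominator coefficients [1, 2, 9/7, 2/7, 1/70].


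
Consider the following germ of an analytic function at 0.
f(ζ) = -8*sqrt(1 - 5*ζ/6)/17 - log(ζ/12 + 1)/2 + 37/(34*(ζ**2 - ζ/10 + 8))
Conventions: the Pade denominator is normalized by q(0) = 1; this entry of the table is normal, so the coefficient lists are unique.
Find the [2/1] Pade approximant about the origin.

The Pade approximant has numerator coefficients [-91/272, 228130787/613733490, -2945882917/39278943360]; denominator coefficients [1, -186119797/288815760].

Taylor coefficients needed (expand at 0): a_0 = -91/272, a_1 = 3397/21760, a_2 = 133711/5222400, a_3 = 186119797/11280384000.
Write the denominator as Q(ζ) = 1 + q1*ζ. Requiring Q*f - P = O(ζ^4) with deg P <= 2 kills the coefficients of ζ^3..ζ^3 in Q*f:
  ζ^3: a_3 + q1*a_2 = 0, i.e. 186119797/11280384000 + (133711/5222400)*q1 = 0.
Solving this linear system: q1 = -186119797/288815760.
The numerator is Q*f truncated at degree 2: P0 = a_0 = -91/272; P1 = a_1 + q1*a_0 = 228130787/613733490; P2 = a_2 + q1*a_1 = -2945882917/39278943360.


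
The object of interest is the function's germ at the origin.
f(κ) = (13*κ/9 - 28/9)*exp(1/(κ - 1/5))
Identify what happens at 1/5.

The point is an essential singularity.

The exponent 1/(κ - (1/5)) has a pole at 1/5, so exp(1/(κ - (1/5))) takes every nonzero value near it: an essential singularity (not a pole of any order).


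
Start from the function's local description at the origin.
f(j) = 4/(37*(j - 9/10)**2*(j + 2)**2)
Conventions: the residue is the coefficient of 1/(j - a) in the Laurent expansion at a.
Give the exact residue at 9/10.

At the order-2 pole 9/10 set g(j) = (j - (9/10))^2*f(j) = 4/(37*(j + 2)**2).
Order-2 pole: residue = g'(a); g'(9/10) = -8000/902393, so the residue is -8000/902393.

The residue is -8000/902393.
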